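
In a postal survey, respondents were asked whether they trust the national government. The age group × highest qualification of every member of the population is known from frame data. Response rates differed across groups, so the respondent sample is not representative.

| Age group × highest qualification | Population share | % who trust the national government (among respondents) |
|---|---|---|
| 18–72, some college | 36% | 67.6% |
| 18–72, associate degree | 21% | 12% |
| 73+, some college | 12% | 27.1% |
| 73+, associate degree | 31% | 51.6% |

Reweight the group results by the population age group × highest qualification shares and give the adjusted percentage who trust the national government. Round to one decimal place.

Weight each group's respondent value by its population share:
  18–72, some college: 0.36 × 67.6 = 24.336
  18–72, associate degree: 0.21 × 12 = 2.52
  73+, some college: 0.12 × 27.1 = 3.252
  73+, associate degree: 0.31 × 51.6 = 15.996
Post-stratified estimate = 46.104 → 46.1%.

46.1%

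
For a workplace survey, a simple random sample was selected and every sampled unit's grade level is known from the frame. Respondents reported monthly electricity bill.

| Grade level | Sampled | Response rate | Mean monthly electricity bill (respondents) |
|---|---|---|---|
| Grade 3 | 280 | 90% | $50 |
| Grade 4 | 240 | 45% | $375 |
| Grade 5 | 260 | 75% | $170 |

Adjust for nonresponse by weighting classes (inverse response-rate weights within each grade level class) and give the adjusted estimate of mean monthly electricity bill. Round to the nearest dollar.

Weighting each respondent by the inverse class response rate inflates each class back to its sampled size, so the class weight is n_sampled:
  Grade 3: 280 × 50 = 14,000
  Grade 4: 240 × 375 = 90,000
  Grade 5: 260 × 170 = 44,200
Adjusted estimate = 148,200 / 780 = 190 → $190.

$190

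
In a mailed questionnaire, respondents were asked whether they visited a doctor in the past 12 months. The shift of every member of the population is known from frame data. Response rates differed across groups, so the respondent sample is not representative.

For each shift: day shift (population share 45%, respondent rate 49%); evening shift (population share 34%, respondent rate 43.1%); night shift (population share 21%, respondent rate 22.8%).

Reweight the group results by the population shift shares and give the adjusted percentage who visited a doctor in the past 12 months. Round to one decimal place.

Weight each group's respondent value by its population share:
  day shift: 0.45 × 49 = 22.05
  evening shift: 0.34 × 43.1 = 14.654
  night shift: 0.21 × 22.8 = 4.788
Post-stratified estimate = 41.492 → 41.5%.

41.5%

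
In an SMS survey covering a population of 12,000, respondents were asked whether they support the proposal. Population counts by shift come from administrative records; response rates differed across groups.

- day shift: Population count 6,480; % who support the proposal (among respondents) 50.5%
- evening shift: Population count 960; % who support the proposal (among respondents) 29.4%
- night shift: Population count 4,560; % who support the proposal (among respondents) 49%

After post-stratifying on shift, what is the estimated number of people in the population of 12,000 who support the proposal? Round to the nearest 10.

Each cell contributes its population count × the respondent rate:
  day shift: 6,480 × 50.5% = 3272.4
  evening shift: 960 × 29.4% = 282.24
  night shift: 4,560 × 49% = 2234.4
Estimated total = 5789.04 → 5,790.

5,790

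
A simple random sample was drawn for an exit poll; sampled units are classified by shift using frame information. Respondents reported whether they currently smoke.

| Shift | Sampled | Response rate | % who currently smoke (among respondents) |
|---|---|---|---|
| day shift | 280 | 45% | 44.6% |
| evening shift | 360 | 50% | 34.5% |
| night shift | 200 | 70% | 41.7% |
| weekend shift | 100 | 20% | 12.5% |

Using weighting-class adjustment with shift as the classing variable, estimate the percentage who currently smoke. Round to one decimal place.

36.7%

Inverse-response-rate weighting restores each class to its sampled count, so class totals weight by n_sampled:
  day shift: 280 × 44.6 = 12,488
  evening shift: 360 × 34.5 = 12,420
  night shift: 200 × 41.7 = 8340
  weekend shift: 100 × 12.5 = 1250
Adjusted estimate = 34,498 / 940 = 36.7 → 36.7%.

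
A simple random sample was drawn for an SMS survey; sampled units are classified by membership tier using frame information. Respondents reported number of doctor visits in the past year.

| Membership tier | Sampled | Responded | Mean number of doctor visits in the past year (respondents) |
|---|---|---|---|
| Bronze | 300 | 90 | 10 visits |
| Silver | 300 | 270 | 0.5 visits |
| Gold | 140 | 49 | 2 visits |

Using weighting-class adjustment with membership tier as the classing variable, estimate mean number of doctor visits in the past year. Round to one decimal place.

Class response rates: Bronze 90/300 = 30%, Silver 270/300 = 90%, Gold 49/140 = 35%.
Each respondent's weight = sampled/responded in their class; summing within a class gives n_sampled, so:
  Bronze: 300 × 10 = 3000
  Silver: 300 × 0.5 = 150
  Gold: 140 × 2 = 280
Adjusted estimate = 3430 / 740 = 4.63514 → 4.6.

4.6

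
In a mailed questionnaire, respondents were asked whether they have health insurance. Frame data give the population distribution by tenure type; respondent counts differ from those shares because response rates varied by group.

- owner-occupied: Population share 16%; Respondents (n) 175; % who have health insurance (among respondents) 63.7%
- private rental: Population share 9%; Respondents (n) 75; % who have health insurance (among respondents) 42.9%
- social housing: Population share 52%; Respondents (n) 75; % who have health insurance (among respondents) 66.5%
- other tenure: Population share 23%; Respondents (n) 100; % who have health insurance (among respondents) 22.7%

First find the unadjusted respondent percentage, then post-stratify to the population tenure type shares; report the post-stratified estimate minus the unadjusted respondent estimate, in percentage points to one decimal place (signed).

Without adjustment, the pooled respondent share is:
  (175/425)×63.7 + (75/425)×42.9 + (75/425)×66.5 + (100/425)×22.7 = 50.8765%
Reweighting by population tenure type shares:
  0.16×63.7 + 0.09×42.9 + 0.52×66.5 + 0.23×22.7 = 53.854%
Difference = 53.854 − 50.8765 = 2.9775 pp.

+3.0 percentage points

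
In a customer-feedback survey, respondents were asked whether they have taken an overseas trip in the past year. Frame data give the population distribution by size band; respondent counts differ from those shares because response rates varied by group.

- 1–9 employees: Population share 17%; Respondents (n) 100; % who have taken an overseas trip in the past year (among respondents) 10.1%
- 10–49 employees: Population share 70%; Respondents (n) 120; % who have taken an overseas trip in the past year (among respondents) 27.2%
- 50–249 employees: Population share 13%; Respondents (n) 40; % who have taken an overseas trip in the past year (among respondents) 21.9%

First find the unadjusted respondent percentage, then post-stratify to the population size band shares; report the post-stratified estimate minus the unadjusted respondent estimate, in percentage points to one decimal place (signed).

+3.8 percentage points

Unadjusted (pooled respondent) estimate weights by respondent counts:
  (100/260)×10.1 + (120/260)×27.2 + (40/260)×21.9 = 19.8077%
Post-stratifying to population shares instead:
  0.17×10.1 + 0.7×27.2 + 0.13×21.9 = 23.604%
Difference = 23.604 − 19.8077 = 3.7963 pp.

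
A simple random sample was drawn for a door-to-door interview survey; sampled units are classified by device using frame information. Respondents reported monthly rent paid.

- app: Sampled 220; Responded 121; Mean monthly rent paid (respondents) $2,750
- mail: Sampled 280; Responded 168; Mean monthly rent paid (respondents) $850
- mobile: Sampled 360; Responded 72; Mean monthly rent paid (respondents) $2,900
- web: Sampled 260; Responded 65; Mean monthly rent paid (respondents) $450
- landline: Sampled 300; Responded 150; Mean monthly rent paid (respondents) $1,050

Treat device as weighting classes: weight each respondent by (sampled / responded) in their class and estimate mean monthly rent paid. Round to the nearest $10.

Response rates by class: app 121/220 = 55%, mail 168/280 = 60%, mobile 72/360 = 20%, web 65/260 = 25%, landline 150/300 = 50%.
Each respondent's weight = sampled/responded in their class; summing within a class gives n_sampled, so:
  app: 220 × 2750 = 605,000
  mail: 280 × 850 = 238,000
  mobile: 360 × 2900 = 1,044,000
  web: 260 × 450 = 117,000
  landline: 300 × 1050 = 315,000
Adjusted estimate = 2,319,000 / 1,420 = 1633.1 → $1,630.

$1,630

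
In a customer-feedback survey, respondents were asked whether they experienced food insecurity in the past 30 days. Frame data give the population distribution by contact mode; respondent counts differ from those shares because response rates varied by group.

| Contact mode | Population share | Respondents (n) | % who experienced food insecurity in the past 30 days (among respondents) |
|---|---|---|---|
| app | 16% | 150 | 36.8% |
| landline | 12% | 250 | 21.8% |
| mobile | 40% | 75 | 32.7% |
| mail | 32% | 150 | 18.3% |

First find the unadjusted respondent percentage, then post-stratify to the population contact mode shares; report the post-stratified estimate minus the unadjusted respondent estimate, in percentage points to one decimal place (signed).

Without adjustment, the pooled respondent share is:
  (150/625)×36.8 + (250/625)×21.8 + (75/625)×32.7 + (150/625)×18.3 = 25.868%
Post-stratified estimate weights by population shares:
  0.16×36.8 + 0.12×21.8 + 0.4×32.7 + 0.32×18.3 = 27.44%
Difference = 27.44 − 25.868 = 1.572 pp.

+1.6 percentage points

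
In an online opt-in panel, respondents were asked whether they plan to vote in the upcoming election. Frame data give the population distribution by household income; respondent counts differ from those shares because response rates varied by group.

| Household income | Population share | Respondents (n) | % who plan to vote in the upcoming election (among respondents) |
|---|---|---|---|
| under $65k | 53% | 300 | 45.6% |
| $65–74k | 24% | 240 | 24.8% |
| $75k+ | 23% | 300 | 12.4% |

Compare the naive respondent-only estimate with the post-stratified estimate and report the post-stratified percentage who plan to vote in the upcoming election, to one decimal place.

Naive respondent-only estimate (weights = respondent counts):
  (300/840)×45.6 + (240/840)×24.8 + (300/840)×12.4 = 27.8%
Post-stratifying to population shares instead:
  0.53×45.6 + 0.24×24.8 + 0.23×12.4 = 32.972%

33.0%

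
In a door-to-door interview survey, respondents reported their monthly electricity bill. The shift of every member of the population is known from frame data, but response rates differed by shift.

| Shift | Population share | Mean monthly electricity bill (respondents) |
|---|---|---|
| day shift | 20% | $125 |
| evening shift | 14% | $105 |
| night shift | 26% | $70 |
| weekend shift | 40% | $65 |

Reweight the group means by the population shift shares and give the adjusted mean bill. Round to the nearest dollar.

Weight each group's respondent value by its population share:
  day shift: 0.2 × 125 = 25
  evening shift: 0.14 × 105 = 14.7
  night shift: 0.26 × 70 = 18.2
  weekend shift: 0.4 × 65 = 26
Post-stratified estimate = 83.9 → $84.

$84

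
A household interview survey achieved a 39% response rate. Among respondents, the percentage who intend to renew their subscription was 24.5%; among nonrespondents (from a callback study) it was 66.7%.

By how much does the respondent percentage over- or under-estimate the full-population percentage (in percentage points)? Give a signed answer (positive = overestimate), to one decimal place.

-25.7 percentage points

Nonresponse fraction = 1 − 0.39 = 0.61.
Bias = (nonresponse fraction) × (respondent percentage − nonrespondent percentage)
     = 0.61 × (24.5 − 66.7) = 0.61 × -42.2 = -25.742.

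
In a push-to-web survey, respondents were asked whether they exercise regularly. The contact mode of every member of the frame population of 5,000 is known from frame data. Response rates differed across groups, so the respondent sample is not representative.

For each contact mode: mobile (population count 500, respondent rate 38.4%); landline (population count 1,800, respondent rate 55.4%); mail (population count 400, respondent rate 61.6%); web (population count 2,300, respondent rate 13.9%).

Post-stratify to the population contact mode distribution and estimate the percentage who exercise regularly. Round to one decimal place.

Each cell contributes population-share × respondent value:
  mobile: (500/5,000) × 38.4 = 3.84
  landline: (1,800/5,000) × 55.4 = 19.944
  mail: (400/5,000) × 61.6 = 4.928
  web: (2,300/5,000) × 13.9 = 6.394
Post-stratified estimate = 35.106 → 35.1%.

35.1%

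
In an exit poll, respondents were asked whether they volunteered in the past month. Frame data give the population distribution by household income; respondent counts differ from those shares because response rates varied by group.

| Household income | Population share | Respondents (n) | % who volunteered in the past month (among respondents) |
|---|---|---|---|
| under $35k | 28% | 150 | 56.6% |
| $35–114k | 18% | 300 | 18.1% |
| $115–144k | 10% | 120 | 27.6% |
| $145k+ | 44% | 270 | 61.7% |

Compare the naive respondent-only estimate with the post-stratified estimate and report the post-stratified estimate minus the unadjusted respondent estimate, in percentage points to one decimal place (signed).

+8.7 percentage points

Without adjustment, the pooled respondent share is:
  (150/840)×56.6 + (300/840)×18.1 + (120/840)×27.6 + (270/840)×61.7 = 40.3464%
Post-stratified estimate weights by population shares:
  0.28×56.6 + 0.18×18.1 + 0.1×27.6 + 0.44×61.7 = 49.014%
Difference = 49.014 − 40.3464 = 8.6676 pp.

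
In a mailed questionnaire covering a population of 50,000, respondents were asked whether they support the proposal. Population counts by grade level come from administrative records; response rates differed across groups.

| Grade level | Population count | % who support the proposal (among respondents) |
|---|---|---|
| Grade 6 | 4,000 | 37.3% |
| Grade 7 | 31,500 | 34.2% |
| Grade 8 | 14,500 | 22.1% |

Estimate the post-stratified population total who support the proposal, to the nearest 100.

Estimated count per cell = population count × respondent percentage:
  Grade 6: 4,000 × 37.3% = 1492
  Grade 7: 31,500 × 34.2% = 10,773
  Grade 8: 14,500 × 22.1% = 3204.5
Estimated total = 15469.5 → 15,500.

15,500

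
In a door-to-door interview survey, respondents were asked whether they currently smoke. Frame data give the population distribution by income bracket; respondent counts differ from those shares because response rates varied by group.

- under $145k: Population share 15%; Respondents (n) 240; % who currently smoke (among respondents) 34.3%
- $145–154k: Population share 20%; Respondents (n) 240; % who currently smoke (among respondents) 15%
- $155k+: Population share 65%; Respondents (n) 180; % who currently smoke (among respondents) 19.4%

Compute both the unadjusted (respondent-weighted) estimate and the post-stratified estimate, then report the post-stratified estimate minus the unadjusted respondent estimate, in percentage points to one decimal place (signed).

-2.5 percentage points

Unadjusted (pooled respondent) estimate weights by respondent counts:
  (240/660)×34.3 + (240/660)×15 + (180/660)×19.4 = 23.2182%
Reweighting by population income bracket shares:
  0.15×34.3 + 0.2×15 + 0.65×19.4 = 20.755%
Difference = 20.755 − 23.2182 = -2.4632 pp.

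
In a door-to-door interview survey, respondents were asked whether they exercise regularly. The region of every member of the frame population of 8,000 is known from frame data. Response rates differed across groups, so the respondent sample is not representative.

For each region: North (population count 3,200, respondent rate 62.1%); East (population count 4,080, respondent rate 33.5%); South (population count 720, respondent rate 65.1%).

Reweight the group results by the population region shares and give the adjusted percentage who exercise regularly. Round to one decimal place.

Reweight to the known region distribution:
  North: (3,200/8,000) × 62.1 = 24.84
  East: (4,080/8,000) × 33.5 = 17.085
  South: (720/8,000) × 65.1 = 5.859
Post-stratified estimate = 47.784 → 47.8%.

47.8%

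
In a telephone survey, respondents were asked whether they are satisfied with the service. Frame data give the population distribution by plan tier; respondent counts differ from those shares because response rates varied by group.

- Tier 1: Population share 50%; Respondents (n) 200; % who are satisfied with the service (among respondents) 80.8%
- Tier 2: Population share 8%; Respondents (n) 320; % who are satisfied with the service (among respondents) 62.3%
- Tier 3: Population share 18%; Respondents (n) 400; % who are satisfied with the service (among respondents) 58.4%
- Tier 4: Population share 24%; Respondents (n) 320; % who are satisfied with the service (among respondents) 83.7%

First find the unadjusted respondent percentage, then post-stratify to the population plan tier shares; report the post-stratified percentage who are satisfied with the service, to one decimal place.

76.0%

Unadjusted (pooled respondent) estimate weights by respondent counts:
  (200/1240)×80.8 + (320/1240)×62.3 + (400/1240)×58.4 + (320/1240)×83.7 = 69.5484%
Post-stratifying to population shares instead:
  0.5×80.8 + 0.08×62.3 + 0.18×58.4 + 0.24×83.7 = 75.984%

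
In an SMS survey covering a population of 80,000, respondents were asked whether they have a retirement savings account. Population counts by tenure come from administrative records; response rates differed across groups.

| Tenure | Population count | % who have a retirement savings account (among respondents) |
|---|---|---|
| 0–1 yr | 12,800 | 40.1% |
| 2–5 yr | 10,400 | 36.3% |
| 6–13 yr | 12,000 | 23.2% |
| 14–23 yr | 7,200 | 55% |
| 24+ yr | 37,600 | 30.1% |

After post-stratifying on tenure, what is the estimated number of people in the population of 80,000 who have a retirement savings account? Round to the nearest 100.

Apply each group's respondent rate to its population count:
  0–1 yr: 12,800 × 40.1% = 5132.8
  2–5 yr: 10,400 × 36.3% = 3775.2
  6–13 yr: 12,000 × 23.2% = 2784
  14–23 yr: 7,200 × 55% = 3960
  24+ yr: 37,600 × 30.1% = 11317.6
Estimated total = 26969.6 → 27,000.

27,000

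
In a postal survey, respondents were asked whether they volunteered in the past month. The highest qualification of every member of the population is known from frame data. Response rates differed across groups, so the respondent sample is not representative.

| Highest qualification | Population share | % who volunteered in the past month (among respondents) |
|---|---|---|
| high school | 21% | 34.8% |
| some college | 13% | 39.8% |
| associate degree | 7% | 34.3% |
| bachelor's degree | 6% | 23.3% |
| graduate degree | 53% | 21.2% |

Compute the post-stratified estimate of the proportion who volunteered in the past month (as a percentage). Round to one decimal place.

27.5%

Weight each group's respondent value by its population share:
  high school: 0.21 × 34.8 = 7.308
  some college: 0.13 × 39.8 = 5.174
  associate degree: 0.07 × 34.3 = 2.401
  bachelor's degree: 0.06 × 23.3 = 1.398
  graduate degree: 0.53 × 21.2 = 11.236
Post-stratified estimate = 27.517 → 27.5%.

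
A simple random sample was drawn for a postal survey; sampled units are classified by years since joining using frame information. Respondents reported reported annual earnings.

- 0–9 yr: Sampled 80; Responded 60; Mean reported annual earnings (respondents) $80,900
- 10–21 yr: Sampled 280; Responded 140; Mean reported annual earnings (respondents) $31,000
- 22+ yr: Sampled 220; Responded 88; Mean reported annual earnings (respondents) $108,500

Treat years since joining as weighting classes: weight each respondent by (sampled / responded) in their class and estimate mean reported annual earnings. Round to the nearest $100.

$67,300

Class response rates: 0–9 yr 60/80 = 75%, 10–21 yr 140/280 = 50%, 22+ yr 88/220 = 40%.
With weight = n_sampled/n_responded per class, the weighted class total is n_sampled:
  0–9 yr: 80 × 80,900 = 6,472,000
  10–21 yr: 280 × 31,000 = 8,680,000
  22+ yr: 220 × 108,500 = 23,870,000
Adjusted estimate = 39,022,000 / 580 = 67279.3 → $67,300.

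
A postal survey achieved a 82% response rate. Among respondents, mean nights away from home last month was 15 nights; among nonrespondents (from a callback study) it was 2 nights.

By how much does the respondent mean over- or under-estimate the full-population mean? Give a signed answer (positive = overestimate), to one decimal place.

+2.3

Nonresponse fraction = 1 − 0.82 = 0.18.
Bias = (nonresponse fraction) × (respondent mean − nonrespondent mean)
     = 0.18 × (15 − 2) = 0.18 × 13 = 2.34.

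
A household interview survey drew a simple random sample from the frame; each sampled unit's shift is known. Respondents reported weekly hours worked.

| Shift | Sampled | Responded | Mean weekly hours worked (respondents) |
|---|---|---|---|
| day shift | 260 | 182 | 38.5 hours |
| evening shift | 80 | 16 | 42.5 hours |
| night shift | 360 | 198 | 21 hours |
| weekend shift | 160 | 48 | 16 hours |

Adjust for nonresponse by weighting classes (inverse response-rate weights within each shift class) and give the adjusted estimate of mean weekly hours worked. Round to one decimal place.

Response rates by class: day shift 182/260 = 70%, evening shift 16/80 = 20%, night shift 198/360 = 55%, weekend shift 48/160 = 30%.
Each respondent's weight = sampled/responded in their class; summing within a class gives n_sampled, so:
  day shift: 260 × 38.5 = 10,010
  evening shift: 80 × 42.5 = 3400
  night shift: 360 × 21 = 7560
  weekend shift: 160 × 16 = 2560
Adjusted estimate = 23,530 / 860 = 27.3605 → 27.4.

27.4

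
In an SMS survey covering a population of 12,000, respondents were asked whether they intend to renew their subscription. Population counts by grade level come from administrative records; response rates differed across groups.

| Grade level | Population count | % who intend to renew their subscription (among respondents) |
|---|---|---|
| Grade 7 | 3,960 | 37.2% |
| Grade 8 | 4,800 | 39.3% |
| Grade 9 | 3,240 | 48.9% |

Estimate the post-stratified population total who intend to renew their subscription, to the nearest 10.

4,940

Each cell contributes its population count × the respondent rate:
  Grade 7: 3,960 × 37.2% = 1473.12
  Grade 8: 4,800 × 39.3% = 1886.4
  Grade 9: 3,240 × 48.9% = 1584.36
Estimated total = 4943.88 → 4,940.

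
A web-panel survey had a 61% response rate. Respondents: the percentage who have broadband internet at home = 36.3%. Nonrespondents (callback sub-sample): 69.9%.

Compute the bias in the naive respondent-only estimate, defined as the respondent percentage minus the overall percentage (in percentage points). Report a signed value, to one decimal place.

-13.1 percentage points

Nonresponse fraction = 1 − 0.61 = 0.39.
Bias = (nonresponse fraction) × (respondent percentage − nonrespondent percentage)
     = 0.39 × (36.3 − 69.9) = 0.39 × -33.6 = -13.104.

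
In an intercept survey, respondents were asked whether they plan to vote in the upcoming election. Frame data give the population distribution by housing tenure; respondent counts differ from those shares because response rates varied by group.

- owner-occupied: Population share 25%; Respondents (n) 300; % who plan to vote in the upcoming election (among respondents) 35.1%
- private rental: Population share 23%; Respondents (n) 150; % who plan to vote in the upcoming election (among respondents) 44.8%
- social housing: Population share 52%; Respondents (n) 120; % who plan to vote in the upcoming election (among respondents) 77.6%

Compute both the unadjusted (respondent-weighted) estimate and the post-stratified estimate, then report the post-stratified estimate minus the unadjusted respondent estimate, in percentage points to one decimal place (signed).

Without adjustment, the pooled respondent share is:
  (300/570)×35.1 + (150/570)×44.8 + (120/570)×77.6 = 46.6%
Post-stratified estimate weights by population shares:
  0.25×35.1 + 0.23×44.8 + 0.52×77.6 = 59.431%
Difference = 59.431 − 46.6 = 12.831 pp.

+12.8 percentage points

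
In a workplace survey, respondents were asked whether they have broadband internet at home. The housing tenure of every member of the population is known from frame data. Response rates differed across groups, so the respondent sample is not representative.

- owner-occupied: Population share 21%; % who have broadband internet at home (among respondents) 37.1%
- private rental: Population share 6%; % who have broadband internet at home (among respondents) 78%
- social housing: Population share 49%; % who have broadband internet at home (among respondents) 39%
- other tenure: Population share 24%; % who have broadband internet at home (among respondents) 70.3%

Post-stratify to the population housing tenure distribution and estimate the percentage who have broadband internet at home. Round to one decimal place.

48.5%

Weight each group's respondent value by its population share:
  owner-occupied: 0.21 × 37.1 = 7.791
  private rental: 0.06 × 78 = 4.68
  social housing: 0.49 × 39 = 19.11
  other tenure: 0.24 × 70.3 = 16.872
Post-stratified estimate = 48.453 → 48.5%.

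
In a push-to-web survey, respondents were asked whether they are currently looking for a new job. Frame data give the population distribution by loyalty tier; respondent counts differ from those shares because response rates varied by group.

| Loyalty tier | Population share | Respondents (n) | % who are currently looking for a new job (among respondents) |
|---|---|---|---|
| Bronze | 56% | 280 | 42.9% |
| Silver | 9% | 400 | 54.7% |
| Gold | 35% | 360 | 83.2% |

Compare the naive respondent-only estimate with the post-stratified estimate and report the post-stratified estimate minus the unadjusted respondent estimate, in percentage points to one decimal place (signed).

-3.3 percentage points

Naive respondent-only estimate (weights = respondent counts):
  (280/1040)×42.9 + (400/1040)×54.7 + (360/1040)×83.2 = 61.3885%
Reweighting by population loyalty tier shares:
  0.56×42.9 + 0.09×54.7 + 0.35×83.2 = 58.067%
Difference = 58.067 − 61.3885 = -3.3215 pp.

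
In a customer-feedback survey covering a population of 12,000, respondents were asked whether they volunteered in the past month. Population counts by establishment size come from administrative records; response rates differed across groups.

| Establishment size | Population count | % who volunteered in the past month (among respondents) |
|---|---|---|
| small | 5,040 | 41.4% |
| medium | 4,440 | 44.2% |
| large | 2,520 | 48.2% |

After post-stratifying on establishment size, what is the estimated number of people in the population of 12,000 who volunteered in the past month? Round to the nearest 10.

Each cell contributes its population count × the respondent rate:
  small: 5,040 × 41.4% = 2086.56
  medium: 4,440 × 44.2% = 1962.48
  large: 2,520 × 48.2% = 1214.64
Estimated total = 5263.68 → 5,260.

5,260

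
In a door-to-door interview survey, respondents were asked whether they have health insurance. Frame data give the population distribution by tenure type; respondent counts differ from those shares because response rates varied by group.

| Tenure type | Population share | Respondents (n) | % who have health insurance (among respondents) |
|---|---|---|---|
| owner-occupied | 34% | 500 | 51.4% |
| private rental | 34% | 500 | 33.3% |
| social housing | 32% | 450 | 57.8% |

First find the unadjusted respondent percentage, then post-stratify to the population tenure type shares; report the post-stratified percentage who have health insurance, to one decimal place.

Without adjustment, the pooled respondent share is:
  (500/1450)×51.4 + (500/1450)×33.3 + (450/1450)×57.8 = 47.1448%
Post-stratified estimate weights by population shares:
  0.34×51.4 + 0.34×33.3 + 0.32×57.8 = 47.294%

47.3%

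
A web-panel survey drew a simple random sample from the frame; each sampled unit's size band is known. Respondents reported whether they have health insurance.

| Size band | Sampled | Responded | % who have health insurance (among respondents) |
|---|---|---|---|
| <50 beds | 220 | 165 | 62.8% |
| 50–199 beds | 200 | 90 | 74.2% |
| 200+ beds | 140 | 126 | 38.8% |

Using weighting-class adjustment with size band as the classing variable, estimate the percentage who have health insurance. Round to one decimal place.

60.9%

Class response rates: <50 beds 165/220 = 75%, 50–199 beds 90/200 = 45%, 200+ beds 126/140 = 90%.
Each respondent's weight = sampled/responded in their class; summing within a class gives n_sampled, so:
  <50 beds: 220 × 62.8 = 13,816
  50–199 beds: 200 × 74.2 = 14,840
  200+ beds: 140 × 38.8 = 5432
Adjusted estimate = 34,088 / 560 = 60.8714 → 60.9%.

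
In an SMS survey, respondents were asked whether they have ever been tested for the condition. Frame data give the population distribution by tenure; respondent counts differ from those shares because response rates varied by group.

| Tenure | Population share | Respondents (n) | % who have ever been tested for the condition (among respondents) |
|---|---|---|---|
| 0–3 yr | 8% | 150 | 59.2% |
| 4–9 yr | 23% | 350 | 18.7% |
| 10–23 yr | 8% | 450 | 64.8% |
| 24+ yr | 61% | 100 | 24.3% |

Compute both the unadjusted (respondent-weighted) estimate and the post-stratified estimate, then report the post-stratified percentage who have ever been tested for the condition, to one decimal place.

Naive respondent-only estimate (weights = respondent counts):
  (150/1050)×59.2 + (350/1050)×18.7 + (450/1050)×64.8 + (100/1050)×24.3 = 44.7762%
Post-stratifying to population shares instead:
  0.08×59.2 + 0.23×18.7 + 0.08×64.8 + 0.61×24.3 = 29.044%

29.0%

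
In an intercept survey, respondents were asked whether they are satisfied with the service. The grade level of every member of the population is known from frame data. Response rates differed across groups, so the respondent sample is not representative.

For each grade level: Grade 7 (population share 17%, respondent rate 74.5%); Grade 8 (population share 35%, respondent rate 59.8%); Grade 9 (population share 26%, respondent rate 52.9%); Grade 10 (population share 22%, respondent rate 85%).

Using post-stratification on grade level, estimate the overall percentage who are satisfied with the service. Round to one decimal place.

Post-stratification weights by population share, not respondent share:
  Grade 7: 0.17 × 74.5 = 12.665
  Grade 8: 0.35 × 59.8 = 20.93
  Grade 9: 0.26 × 52.9 = 13.754
  Grade 10: 0.22 × 85 = 18.7
Post-stratified estimate = 66.049 → 66.0%.

66.0%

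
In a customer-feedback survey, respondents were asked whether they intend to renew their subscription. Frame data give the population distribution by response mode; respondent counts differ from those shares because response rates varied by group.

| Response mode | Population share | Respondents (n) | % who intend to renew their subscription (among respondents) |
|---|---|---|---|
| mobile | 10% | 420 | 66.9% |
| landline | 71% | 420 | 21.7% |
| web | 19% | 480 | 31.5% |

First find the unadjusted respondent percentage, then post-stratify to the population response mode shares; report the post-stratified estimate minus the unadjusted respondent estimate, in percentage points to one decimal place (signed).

-11.6 percentage points

Unadjusted (pooled respondent) estimate weights by respondent counts:
  (420/1320)×66.9 + (420/1320)×21.7 + (480/1320)×31.5 = 39.6455%
Post-stratified estimate weights by population shares:
  0.1×66.9 + 0.71×21.7 + 0.19×31.5 = 28.082%
Difference = 28.082 − 39.6455 = -11.5635 pp.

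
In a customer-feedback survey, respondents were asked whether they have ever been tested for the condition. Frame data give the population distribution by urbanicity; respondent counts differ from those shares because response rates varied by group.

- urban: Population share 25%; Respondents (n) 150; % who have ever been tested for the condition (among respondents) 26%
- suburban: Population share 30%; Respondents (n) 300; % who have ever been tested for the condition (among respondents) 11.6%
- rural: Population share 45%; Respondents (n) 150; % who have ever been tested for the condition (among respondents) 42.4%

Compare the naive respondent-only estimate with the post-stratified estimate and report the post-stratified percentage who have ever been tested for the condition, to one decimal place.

29.1%

Unadjusted (pooled respondent) estimate weights by respondent counts:
  (150/600)×26 + (300/600)×11.6 + (150/600)×42.4 = 22.9%
Post-stratifying to population shares instead:
  0.25×26 + 0.3×11.6 + 0.45×42.4 = 29.06%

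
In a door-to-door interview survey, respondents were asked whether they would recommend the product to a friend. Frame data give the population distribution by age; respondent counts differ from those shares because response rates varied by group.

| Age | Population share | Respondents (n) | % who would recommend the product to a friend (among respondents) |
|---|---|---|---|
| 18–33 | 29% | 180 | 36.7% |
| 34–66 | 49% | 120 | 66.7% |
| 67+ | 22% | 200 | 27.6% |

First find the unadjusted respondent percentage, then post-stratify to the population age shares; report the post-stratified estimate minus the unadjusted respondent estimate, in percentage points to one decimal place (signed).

Unadjusted (pooled respondent) estimate weights by respondent counts:
  (180/500)×36.7 + (120/500)×66.7 + (200/500)×27.6 = 40.26%
Post-stratified estimate weights by population shares:
  0.29×36.7 + 0.49×66.7 + 0.22×27.6 = 49.398%
Difference = 49.398 − 40.26 = 9.138 pp.

+9.1 percentage points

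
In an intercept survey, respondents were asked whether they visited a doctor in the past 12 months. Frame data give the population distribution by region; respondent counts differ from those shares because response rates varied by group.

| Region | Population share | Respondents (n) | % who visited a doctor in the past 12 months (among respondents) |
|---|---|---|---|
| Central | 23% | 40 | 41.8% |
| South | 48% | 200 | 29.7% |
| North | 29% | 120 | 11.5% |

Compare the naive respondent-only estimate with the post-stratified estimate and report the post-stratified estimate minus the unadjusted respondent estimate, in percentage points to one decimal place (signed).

+2.2 percentage points

Unadjusted (pooled respondent) estimate weights by respondent counts:
  (40/360)×41.8 + (200/360)×29.7 + (120/360)×11.5 = 24.9778%
Reweighting by population region shares:
  0.23×41.8 + 0.48×29.7 + 0.29×11.5 = 27.205%
Difference = 27.205 − 24.9778 = 2.2272 pp.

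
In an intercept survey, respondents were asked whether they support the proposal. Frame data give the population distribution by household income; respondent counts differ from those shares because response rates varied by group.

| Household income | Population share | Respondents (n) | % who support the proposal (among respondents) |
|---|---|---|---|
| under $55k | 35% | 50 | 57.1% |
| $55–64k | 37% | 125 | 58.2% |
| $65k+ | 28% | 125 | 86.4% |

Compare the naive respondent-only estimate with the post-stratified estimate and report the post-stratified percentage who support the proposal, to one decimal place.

Naive respondent-only estimate (weights = respondent counts):
  (50/300)×57.1 + (125/300)×58.2 + (125/300)×86.4 = 69.7667%
Post-stratifying to population shares instead:
  0.35×57.1 + 0.37×58.2 + 0.28×86.4 = 65.711%

65.7%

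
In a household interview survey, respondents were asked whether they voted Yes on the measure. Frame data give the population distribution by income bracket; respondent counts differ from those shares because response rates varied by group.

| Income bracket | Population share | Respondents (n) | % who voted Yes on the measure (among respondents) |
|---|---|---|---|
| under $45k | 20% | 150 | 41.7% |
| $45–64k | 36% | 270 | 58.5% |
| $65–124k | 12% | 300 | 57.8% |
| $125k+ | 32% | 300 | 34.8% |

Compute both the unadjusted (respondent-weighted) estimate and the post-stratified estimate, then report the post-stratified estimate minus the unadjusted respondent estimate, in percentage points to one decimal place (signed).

-1.4 percentage points

Unadjusted (pooled respondent) estimate weights by respondent counts:
  (150/1020)×41.7 + (270/1020)×58.5 + (300/1020)×57.8 + (300/1020)×34.8 = 48.8529%
Post-stratifying to population shares instead:
  0.2×41.7 + 0.36×58.5 + 0.12×57.8 + 0.32×34.8 = 47.472%
Difference = 47.472 − 48.8529 = -1.3809 pp.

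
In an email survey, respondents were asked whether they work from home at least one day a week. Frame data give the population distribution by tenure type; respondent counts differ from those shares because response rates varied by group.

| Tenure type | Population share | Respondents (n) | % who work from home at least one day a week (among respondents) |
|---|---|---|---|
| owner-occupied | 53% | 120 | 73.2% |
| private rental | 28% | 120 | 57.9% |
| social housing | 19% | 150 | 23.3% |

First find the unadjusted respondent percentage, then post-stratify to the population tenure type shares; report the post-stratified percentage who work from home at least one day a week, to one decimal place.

Without adjustment, the pooled respondent share is:
  (120/390)×73.2 + (120/390)×57.9 + (150/390)×23.3 = 49.3%
Post-stratifying to population shares instead:
  0.53×73.2 + 0.28×57.9 + 0.19×23.3 = 59.435%

59.4%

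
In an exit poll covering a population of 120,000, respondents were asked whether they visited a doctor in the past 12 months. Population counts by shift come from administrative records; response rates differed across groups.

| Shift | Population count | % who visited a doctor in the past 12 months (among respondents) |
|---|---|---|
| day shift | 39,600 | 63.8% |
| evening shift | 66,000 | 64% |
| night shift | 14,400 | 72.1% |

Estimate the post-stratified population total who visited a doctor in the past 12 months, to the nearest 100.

77,900

Each cell contributes its population count × the respondent rate:
  day shift: 39,600 × 63.8% = 25264.8
  evening shift: 66,000 × 64% = 42,240
  night shift: 14,400 × 72.1% = 10382.4
Estimated total = 77887.2 → 77,900.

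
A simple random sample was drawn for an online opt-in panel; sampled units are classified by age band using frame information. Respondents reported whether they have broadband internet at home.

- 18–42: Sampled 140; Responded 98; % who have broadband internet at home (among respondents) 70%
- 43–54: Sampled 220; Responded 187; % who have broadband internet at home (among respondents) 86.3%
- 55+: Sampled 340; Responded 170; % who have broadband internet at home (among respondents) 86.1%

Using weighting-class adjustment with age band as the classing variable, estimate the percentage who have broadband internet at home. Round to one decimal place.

82.9%

Response rates by class: 18–42 98/140 = 70%, 43–54 187/220 = 85%, 55+ 170/340 = 50%.
Each respondent's weight = sampled/responded in their class; summing within a class gives n_sampled, so:
  18–42: 140 × 70 = 9800
  43–54: 220 × 86.3 = 18,986
  55+: 340 × 86.1 = 29274
Adjusted estimate = 58,060 / 700 = 82.9429 → 82.9%.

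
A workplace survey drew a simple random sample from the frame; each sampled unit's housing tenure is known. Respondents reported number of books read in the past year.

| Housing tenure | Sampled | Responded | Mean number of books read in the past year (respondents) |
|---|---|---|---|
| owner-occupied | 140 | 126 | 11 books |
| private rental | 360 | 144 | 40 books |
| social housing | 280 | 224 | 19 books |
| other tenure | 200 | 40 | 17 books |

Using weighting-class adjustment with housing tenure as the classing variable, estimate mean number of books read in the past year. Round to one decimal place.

Response rates by class: owner-occupied 126/140 = 90%, private rental 144/360 = 40%, social housing 224/280 = 80%, other tenure 40/200 = 20%.
Inverse-response-rate weighting restores each class to its sampled count, so class totals weight by n_sampled:
  owner-occupied: 140 × 11 = 1540
  private rental: 360 × 40 = 14,400
  social housing: 280 × 19 = 5320
  other tenure: 200 × 17 = 3400
Adjusted estimate = 24,660 / 980 = 25.1633 → 25.2.

25.2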